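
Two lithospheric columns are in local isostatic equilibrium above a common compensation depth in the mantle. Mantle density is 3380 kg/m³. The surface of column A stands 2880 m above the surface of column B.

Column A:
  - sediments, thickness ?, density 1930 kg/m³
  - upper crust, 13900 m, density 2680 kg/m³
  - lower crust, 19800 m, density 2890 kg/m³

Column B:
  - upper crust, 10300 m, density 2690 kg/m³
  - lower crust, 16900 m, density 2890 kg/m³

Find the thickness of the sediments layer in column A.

3920 m

Take the compensation level at the base of the deeper column (depth z_c below the surface of column A) and equate Σ ρ_i t_i down to z_c; mantle fills any gap and the z_c terms cancel.
Column A: x×1930 + 13900×2680 + 19800×2890 + (z_c − 33700 − x)×3380
Column B: 2880×0 + 10300×2690 + 16900×2890 + (z_c − 2880 − 27200)×3380
The z_c×3380 term appears on both sides and cancels. Collect the known terms of each column as K = Σ(ρt)_known − 3380 × (depth of known layers): K_A = 94474000 − 3380×33700 = −19432000; K_B = 76548000 − 3380×(2880 + 27200) = −25122400.
Balance: K_A − x×(3380 − 1930) = K_B, so x = (K_A − K_B)/(3380 − 1930) = 5690400/1450 = 3920 m.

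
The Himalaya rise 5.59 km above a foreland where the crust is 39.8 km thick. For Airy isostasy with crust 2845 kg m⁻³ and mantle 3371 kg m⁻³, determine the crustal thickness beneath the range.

Root depth r = h ρ_c / (ρ_m − ρ_c) = 5.59 km × 2845 / 526 = 30.23 km.
Total thickness = T + h + r = 39.8 km + 5.59 km + 30.23 km = 75.6 km.

75.6 km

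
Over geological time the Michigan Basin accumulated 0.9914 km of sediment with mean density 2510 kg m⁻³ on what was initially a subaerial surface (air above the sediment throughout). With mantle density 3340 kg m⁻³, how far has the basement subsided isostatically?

Subaerial load: s = t ρ_sed / ρ_m = 0.9914 km × 2510/3340 = 0.745 km.

0.745 km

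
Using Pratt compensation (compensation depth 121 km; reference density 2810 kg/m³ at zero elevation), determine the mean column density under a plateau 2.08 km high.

Pratt balance: ρ_ref D = ρ (D + h).
ρ = ρ_ref D/(D + h) = 2810 × 121 km/(121 km + 2.08 km) = 2760 kg/m³.

2760 kg/m³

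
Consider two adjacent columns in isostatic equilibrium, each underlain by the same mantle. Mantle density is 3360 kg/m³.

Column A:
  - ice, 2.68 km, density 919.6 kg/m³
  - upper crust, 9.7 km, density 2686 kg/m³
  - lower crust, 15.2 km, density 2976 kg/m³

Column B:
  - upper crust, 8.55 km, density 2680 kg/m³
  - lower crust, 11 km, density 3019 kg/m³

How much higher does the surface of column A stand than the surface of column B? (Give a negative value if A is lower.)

For any compensation level in the mantle, the mantle terms cancel and isostasy reduces to e = (Σt_A − Σt_B) − (Σ(ρt)_A − Σ(ρt)_B) / ρ_m.
Σt_A = 27.58 km; Σt_B = 19.55 km; Σ(ρt)_A = 73753.928; Σ(ρt)_B = 56123 (in km·kg/m³).
e = (27.58 − 19.55) − (73753.928 − 56123) / 3360 = 2.78 km.

2.78 km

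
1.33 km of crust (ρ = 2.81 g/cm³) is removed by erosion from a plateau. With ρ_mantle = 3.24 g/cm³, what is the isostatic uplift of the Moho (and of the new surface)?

1.15 km

Unloading: uplift u = e ρ_c/ρ_m = 1.33 km × 2.81/3.24 = 1.15 km.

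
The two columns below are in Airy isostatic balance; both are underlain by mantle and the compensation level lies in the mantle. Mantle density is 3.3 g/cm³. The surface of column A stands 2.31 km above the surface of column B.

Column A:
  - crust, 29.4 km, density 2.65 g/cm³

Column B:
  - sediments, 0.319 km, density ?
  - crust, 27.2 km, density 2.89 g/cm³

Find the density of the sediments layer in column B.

2.25 g/cm³

Take the compensation level at the base of the deeper column (depth z_c below the surface of column A) and equate Σ ρ_i t_i down to z_c; mantle fills any gap and the z_c terms cancel.
Column A: 29.4×2.65 + (z_c − 29.4)×3.3
Column B: 2.31×0 + 0.319×ρ + 27.2×2.89 + (z_c − 2.31 − 27.519)×3.3
The z_c×3.3 term appears on both sides and cancels. Collect the known terms of each column as K = Σ(ρt)_known − 3.3 × (depth of known layers): K_A = 77.91 − 3.3×29.4 = −19.11; K_B = 78.608 − 3.3×(2.31 + 27.519) = −19.8277.
Balance: K_A = K_B + 0.319×ρ, so ρ = (K_A − K_B)/0.319 = 0.7177/0.319 = 2.25 g/cm³.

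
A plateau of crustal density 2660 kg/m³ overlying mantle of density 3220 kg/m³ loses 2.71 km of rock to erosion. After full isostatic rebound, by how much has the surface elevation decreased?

0.471 km

Rebound u = e ρ_c/ρ_m = 2.71 km × 2660/3220 = 2.239 km.
Net surface drop = e − u = 2.71 km − 2.239 km = e (ρ_m − ρ_c)/ρ_m = 0.471 km.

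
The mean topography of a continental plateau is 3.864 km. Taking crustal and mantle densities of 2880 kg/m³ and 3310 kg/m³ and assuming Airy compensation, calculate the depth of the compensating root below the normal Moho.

In Airy isostatic equilibrium: the weight of the topography is balanced by the buoyancy of the root, ρ_c h = (ρ_m − ρ_c) r.
r = h · ρ_c / (ρ_m − ρ_c) = 3.864 km × 2880 / (3310 − 2880) = 25.9 km.

25.9 km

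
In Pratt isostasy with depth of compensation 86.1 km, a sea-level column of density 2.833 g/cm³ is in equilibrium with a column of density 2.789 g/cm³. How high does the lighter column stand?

ρ_ref D = ρ (D + h) → h = D (ρ_ref − ρ)/ρ.
h = 86.1 km × (2.833 − 2.789)/2.789 = 1.36 km.

1.36 km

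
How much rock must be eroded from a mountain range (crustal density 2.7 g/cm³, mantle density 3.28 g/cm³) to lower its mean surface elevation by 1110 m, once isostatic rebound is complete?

Net drop Δ = e − u = e − e ρ_c/ρ_m = e (ρ_m − ρ_c)/ρ_m.
e = Δ ρ_m/(ρ_m − ρ_c) = 1110 m × 3.28/0.58 = 6280 m.

6280 m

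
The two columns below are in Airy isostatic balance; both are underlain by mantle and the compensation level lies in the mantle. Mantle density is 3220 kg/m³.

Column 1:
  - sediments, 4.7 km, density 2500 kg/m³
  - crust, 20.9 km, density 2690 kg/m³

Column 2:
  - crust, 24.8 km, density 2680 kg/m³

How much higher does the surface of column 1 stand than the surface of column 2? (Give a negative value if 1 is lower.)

0.332 km

For any compensation level in the mantle, the mantle terms cancel and isostasy reduces to e = (Σt_1 − Σt_2) − (Σ(ρt)_1 − Σ(ρt)_2) / ρ_m.
Σt_1 = 25.6 km; Σt_2 = 24.8 km; Σ(ρt)_1 = 67971; Σ(ρt)_2 = 66464 (in km·kg/m³).
e = (25.6 − 24.8) − (67971 − 66464) / 3220 = 0.332 km.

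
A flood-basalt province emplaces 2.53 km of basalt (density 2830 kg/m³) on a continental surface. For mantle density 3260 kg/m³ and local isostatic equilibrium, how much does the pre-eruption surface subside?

2.2 km

Subaerial loading: s = t ρ_load / ρ_m.
s = 2.53 km × 2830/3260 = 2.2 km.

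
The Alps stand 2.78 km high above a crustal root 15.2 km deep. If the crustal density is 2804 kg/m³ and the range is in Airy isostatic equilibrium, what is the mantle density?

3320 kg/m³

Airy balance: ρ_c h = (ρ_m − ρ_c) r → ρ_m = ρ_c (1 + h/r).
ρ_m = 2804 × (1 + 2.78 km/15.2 km) = 3320 kg/m³.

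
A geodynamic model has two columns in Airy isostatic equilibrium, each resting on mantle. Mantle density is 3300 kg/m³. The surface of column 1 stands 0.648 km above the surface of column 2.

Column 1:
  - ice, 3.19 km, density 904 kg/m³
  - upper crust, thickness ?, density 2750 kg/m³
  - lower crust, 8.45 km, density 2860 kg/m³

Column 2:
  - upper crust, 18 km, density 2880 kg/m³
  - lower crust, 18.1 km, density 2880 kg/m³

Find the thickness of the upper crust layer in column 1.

Take the compensation level at the base of the deeper column (depth z_c below the surface of column 1) and equate Σ ρ_i t_i down to z_c; mantle fills any gap and the z_c terms cancel.
Column 1: 3.19×904 + x×2750 + 8.45×2860 + (z_c − 11.64 − x)×3300
Column 2: 0.648×0 + 18×2880 + 18.1×2880 + (z_c − 0.648 − 36.1)×3300
The z_c×3300 term appears on both sides and cancels. Collect the known terms of each column as K = Σ(ρt)_known − 3300 × (depth of known layers): K_1 = 27050.76 − 3300×11.64 = −11361.24; K_2 = 103968 − 3300×(0.648 + 36.1) = −17300.4.
Balance: K_1 − x×(3300 − 2750) = K_2, so x = (K_1 − K_2)/(3300 − 2750) = 5939.16/550 = 10.8 km.

10.8 km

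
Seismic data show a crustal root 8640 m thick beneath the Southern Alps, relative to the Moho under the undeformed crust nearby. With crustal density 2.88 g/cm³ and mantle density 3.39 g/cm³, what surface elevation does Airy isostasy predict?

1530 m

Equating mass per unit area of the two columns: ρ_c h = (ρ_m − ρ_c) r.
h = r (ρ_m − ρ_c) / ρ_c = 8640 m × (3.39 − 2.88) / 2.88 = 1530 m.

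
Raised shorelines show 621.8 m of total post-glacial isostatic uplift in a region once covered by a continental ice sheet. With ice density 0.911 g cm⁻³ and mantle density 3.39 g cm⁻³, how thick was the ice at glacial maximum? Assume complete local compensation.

2310 m

u = t ρ_ice/ρ_m → t = u ρ_m/ρ_ice = 621.8 m × 3.39/0.911 = 2310 m.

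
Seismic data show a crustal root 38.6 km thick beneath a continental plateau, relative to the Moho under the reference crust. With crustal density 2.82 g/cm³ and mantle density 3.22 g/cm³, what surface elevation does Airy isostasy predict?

For local isostatic compensation: ρ_c h = (ρ_m − ρ_c) r.
h = r (ρ_m − ρ_c) / ρ_c = 38.6 km × (3.22 − 2.82) / 2.82 = 5.48 km.

5.48 km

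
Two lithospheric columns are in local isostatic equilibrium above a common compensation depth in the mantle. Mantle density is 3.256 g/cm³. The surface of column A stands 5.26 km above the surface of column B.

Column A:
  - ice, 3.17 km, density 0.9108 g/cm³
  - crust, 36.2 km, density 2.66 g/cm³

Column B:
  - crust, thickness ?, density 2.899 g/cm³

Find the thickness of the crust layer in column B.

33.3 km

Take the compensation level at the base of the deeper column (depth z_c below the surface of column A) and equate Σ ρ_i t_i down to z_c; mantle fills any gap and the z_c terms cancel.
Column A: 3.17×0.9108 + 36.2×2.66 + (z_c − 39.37)×3.256
Column B: 5.26×0 + x×2.899 + (z_c − 5.26 − 0 − x)×3.256
The z_c×3.256 term appears on both sides and cancels. Collect the known terms of each column as K = Σ(ρt)_known − 3.256 × (depth of known layers): K_A = 99.179236 − 3.256×39.37 = −29.009484; K_B = 0 − 3.256×(5.26 + 0) = −17.12656.
Balance: K_A = K_B − x×(3.256 − 2.899), so x = (K_B − K_A)/(3.256 − 2.899) = 11.8829/0.357 = 33.3 km.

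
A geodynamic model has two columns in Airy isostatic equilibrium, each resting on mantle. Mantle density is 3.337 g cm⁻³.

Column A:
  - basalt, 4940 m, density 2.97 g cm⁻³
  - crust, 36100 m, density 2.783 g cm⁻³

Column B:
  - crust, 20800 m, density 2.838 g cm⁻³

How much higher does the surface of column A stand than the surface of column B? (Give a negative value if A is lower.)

For any compensation level in the mantle, the mantle terms cancel and isostasy reduces to e = (Σt_A − Σt_B) − (Σ(ρt)_A − Σ(ρt)_B) / ρ_m.
Σt_A = 41040 m; Σt_B = 20800 m; Σ(ρt)_A = 115138.1; Σ(ρt)_B = 59030.4 (in m·g cm⁻³).
e = (41040 − 20800) − (115138.1 − 59030.4) / 3.337 = 3430 m.

3430 m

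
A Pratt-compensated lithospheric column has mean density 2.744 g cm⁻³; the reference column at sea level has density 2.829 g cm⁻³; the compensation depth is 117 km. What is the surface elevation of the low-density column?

3.62 km

ρ_ref D = ρ (D + h) → h = D (ρ_ref − ρ)/ρ.
h = 117 km × (2.829 − 2.744)/2.744 = 3.62 km.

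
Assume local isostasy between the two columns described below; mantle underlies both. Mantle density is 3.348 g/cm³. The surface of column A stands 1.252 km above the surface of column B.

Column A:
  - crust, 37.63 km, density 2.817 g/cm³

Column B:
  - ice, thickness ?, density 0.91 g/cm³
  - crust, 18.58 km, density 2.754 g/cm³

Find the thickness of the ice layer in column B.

1.95 km

Take the compensation level at the base of the deeper column (depth z_c below the surface of column A) and equate Σ ρ_i t_i down to z_c; mantle fills any gap and the z_c terms cancel.
Column A: 37.63×2.817 + (z_c − 37.63)×3.348
Column B: 1.252×0 + x×0.91 + 18.58×2.754 + (z_c − 1.252 − 18.58 − x)×3.348
The z_c×3.348 term appears on both sides and cancels. Collect the known terms of each column as K = Σ(ρt)_known − 3.348 × (depth of known layers): K_A = 106.00371 − 3.348×37.63 = −19.98153; K_B = 51.16932 − 3.348×(1.252 + 18.58) = −15.228216.
Balance: K_A = K_B − x×(3.348 − 0.91), so x = (K_B − K_A)/(3.348 − 0.91) = 4.75331/2.438 = 1.95 km.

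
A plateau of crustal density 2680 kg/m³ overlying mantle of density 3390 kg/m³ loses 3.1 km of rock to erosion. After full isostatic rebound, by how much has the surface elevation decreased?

Rebound u = e ρ_c/ρ_m = 3.1 km × 2680/3390 = 2.451 km.
Net surface drop = e − u = 3.1 km − 2.451 km = e (ρ_m − ρ_c)/ρ_m = 0.649 km.

0.649 km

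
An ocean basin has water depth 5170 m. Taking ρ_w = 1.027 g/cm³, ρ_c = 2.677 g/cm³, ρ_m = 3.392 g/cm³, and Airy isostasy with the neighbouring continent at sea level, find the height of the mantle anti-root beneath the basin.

Isostatic balance requires: replacing crust with seawater at the top is compensated by replacing crust with mantle at the base: d (ρ_c − ρ_w) = a (ρ_m − ρ_c).
a = d (ρ_c − ρ_w)/(ρ_m − ρ_c) = 5170 m × 1.65/0.715 = 11900 m.

11900 m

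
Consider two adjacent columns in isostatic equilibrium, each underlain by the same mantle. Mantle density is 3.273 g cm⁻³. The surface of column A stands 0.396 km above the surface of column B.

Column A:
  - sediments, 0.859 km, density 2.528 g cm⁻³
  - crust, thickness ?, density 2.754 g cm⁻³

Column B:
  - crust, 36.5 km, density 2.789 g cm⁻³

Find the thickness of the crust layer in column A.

35.3 km

Take the compensation level at the base of the deeper column (depth z_c below the surface of column A) and equate Σ ρ_i t_i down to z_c; mantle fills any gap and the z_c terms cancel.
Column A: 0.859×2.528 + x×2.754 + (z_c − 0.859 − x)×3.273
Column B: 0.396×0 + 36.5×2.789 + (z_c − 0.396 − 36.5)×3.273
The z_c×3.273 term appears on both sides and cancels. Collect the known terms of each column as K = Σ(ρt)_known − 3.273 × (depth of known layers): K_A = 2.171552 − 3.273×0.859 = −0.639955; K_B = 101.7985 − 3.273×(0.396 + 36.5) = −18.962108.
Balance: K_A − x×(3.273 − 2.754) = K_B, so x = (K_A − K_B)/(3.273 − 2.754) = 18.3222/0.519 = 35.3 km.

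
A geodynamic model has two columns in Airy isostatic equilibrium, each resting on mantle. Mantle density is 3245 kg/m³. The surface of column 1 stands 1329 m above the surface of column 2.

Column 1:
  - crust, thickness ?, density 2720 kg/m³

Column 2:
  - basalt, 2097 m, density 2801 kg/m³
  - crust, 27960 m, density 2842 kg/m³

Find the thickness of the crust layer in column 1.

Take the compensation level at the base of the deeper column (depth z_c below the surface of column 1) and equate Σ ρ_i t_i down to z_c; mantle fills any gap and the z_c terms cancel.
Column 1: x×2720 + (z_c − 0 − x)×3245
Column 2: 1329×0 + 2097×2801 + 27960×2842 + (z_c − 1329 − 30057)×3245
The z_c×3245 term appears on both sides and cancels. Collect the known terms of each column as K = Σ(ρt)_known − 3245 × (depth of known layers): K_1 = 0 − 3245×0 = 0; K_2 = 85336017 − 3245×(1329 + 30057) = −16511553.
Balance: K_1 − x×(3245 − 2720) = K_2, so x = (K_1 − K_2)/(3245 − 2720) = 16511600/525 = 31500 m.

31500 m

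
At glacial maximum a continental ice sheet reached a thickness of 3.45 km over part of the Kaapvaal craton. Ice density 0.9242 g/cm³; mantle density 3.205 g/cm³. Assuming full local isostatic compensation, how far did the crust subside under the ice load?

0.995 km

Balancing pressure at the compensation depth: the ice load ρ_ice t is balanced by mantle displaced below, ρ_m s.
s = t ρ_ice / ρ_m = 3.45 km × 0.9242/3.205 = 0.995 km.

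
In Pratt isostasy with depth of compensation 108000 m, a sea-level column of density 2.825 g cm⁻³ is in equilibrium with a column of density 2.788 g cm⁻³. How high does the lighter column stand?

ρ_ref D = ρ (D + h) → h = D (ρ_ref − ρ)/ρ.
h = 108000 m × (2.825 − 2.788)/2.788 = 1430 m.

1430 m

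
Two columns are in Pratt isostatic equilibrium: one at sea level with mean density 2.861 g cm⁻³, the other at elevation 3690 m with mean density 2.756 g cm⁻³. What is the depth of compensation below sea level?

96900 m

ρ_ref D = ρ (D + h) → D (ρ_ref − ρ) = ρ h.
D = ρ h/(ρ_ref − ρ) = 2.756 × 3690 m/(2.861 − 2.756) = 96900 m.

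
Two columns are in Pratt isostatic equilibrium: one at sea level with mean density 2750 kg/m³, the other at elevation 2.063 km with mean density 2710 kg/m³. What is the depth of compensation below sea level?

140 km

ρ_ref D = ρ (D + h) → D (ρ_ref − ρ) = ρ h.
D = ρ h/(ρ_ref − ρ) = 2710 × 2.063 km/(2750 − 2710) = 140 km.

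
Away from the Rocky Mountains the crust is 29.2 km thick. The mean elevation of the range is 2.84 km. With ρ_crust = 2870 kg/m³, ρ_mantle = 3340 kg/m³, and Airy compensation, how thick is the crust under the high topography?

Root depth r = h ρ_c / (ρ_m − ρ_c) = 2.84 km × 2870 / 470 = 17.34 km.
Total thickness = T + h + r = 29.2 km + 2.84 km + 17.34 km = 49.4 km.

49.4 km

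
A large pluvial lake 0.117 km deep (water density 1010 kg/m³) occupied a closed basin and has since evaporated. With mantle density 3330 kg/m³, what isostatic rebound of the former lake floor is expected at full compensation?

u = d ρ_w/ρ_m = 0.117 km × 1010/3330 = 0.0355 km.

0.0355 km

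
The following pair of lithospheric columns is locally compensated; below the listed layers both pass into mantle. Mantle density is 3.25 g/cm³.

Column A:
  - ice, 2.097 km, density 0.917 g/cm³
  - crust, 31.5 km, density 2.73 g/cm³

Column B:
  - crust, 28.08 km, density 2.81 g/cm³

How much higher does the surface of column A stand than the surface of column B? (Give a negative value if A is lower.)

For any compensation level in the mantle, the mantle terms cancel and isostasy reduces to e = (Σt_A − Σt_B) − (Σ(ρt)_A − Σ(ρt)_B) / ρ_m.
Σt_A = 33.597 km; Σt_B = 28.08 km; Σ(ρt)_A = 87.917949; Σ(ρt)_B = 78.9048 (in km·g/cm³).
e = (33.597 − 28.08) − (87.917949 − 78.9048) / 3.25 = 2.74 km.

2.74 km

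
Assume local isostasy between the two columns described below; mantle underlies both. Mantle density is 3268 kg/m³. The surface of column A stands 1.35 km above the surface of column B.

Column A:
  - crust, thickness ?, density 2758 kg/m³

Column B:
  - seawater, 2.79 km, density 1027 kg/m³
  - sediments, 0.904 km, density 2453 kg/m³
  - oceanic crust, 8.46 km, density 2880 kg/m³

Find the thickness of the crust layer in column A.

Take the compensation level at the base of the deeper column (depth z_c below the surface of column A) and equate Σ ρ_i t_i down to z_c; mantle fills any gap and the z_c terms cancel.
Column A: x×2758 + (z_c − 0 − x)×3268
Column B: 1.35×0 + 2.79×1027 + 0.904×2453 + 8.46×2880 + (z_c − 1.35 − 12.154)×3268
The z_c×3268 term appears on both sides and cancels. Collect the known terms of each column as K = Σ(ρt)_known − 3268 × (depth of known layers): K_A = 0 − 3268×0 = 0; K_B = 29447.642 − 3268×(1.35 + 12.154) = −14683.43.
Balance: K_A − x×(3268 − 2758) = K_B, so x = (K_A − K_B)/(3268 − 2758) = 14683.4/510 = 28.8 km.

28.8 km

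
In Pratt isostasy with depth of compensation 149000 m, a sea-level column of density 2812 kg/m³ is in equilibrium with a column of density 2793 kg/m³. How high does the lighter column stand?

ρ_ref D = ρ (D + h) → h = D (ρ_ref − ρ)/ρ.
h = 149000 m × (2812 − 2793)/2793 = 1010 m.

1010 m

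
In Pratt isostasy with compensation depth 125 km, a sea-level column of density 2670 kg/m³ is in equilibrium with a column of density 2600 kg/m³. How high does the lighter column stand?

ρ_ref D = ρ (D + h) → h = D (ρ_ref − ρ)/ρ.
h = 125 km × (2670 − 2600)/2600 = 3.37 km.

3.37 km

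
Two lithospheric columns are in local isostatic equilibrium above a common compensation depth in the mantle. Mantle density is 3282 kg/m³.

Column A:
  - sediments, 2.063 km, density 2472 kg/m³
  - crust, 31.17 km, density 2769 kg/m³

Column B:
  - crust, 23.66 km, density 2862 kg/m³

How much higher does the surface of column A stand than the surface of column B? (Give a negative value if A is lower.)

For any compensation level in the mantle, the mantle terms cancel and isostasy reduces to e = (Σt_A − Σt_B) − (Σ(ρt)_A − Σ(ρt)_B) / ρ_m.
Σt_A = 33.233 km; Σt_B = 23.66 km; Σ(ρt)_A = 91409.466; Σ(ρt)_B = 67714.92 (in km·kg/m³).
e = (33.233 − 23.66) − (91409.466 − 67714.92) / 3282 = 2.35 km.

2.35 km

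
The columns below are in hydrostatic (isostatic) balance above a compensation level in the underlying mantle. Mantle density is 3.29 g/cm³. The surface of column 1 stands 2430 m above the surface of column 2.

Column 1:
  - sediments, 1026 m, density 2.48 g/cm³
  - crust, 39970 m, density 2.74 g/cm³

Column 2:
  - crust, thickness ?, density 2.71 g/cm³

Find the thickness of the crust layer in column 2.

Take the compensation level at the base of the deeper column (depth z_c below the surface of column 1) and equate Σ ρ_i t_i down to z_c; mantle fills any gap and the z_c terms cancel.
Column 1: 1026×2.48 + 39970×2.74 + (z_c − 40996)×3.29
Column 2: 2430×0 + x×2.71 + (z_c − 2430 − 0 − x)×3.29
The z_c×3.29 term appears on both sides and cancels. Collect the known terms of each column as K = Σ(ρt)_known − 3.29 × (depth of known layers): K_1 = 112062.28 − 3.29×40996 = −22814.56; K_2 = 0 − 3.29×(2430 + 0) = −7994.7.
Balance: K_1 = K_2 − x×(3.29 − 2.71), so x = (K_2 − K_1)/(3.29 − 2.71) = 14819.9/0.58 = 25600 m.

25600 m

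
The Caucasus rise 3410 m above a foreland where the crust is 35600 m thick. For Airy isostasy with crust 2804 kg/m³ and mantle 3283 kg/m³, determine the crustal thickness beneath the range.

Root depth r = h ρ_c / (ρ_m − ρ_c) = 3410 m × 2804 / 479 = 19960 m.
Total thickness = T + h + r = 35600 m + 3410 m + 19960 m = 59000 m.

59000 m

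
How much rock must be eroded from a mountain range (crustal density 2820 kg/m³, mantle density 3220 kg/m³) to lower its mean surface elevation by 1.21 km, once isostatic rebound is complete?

9.74 km

Net drop Δ = e − u = e − e ρ_c/ρ_m = e (ρ_m − ρ_c)/ρ_m.
e = Δ ρ_m/(ρ_m − ρ_c) = 1.21 km × 3220/400 = 9.74 km.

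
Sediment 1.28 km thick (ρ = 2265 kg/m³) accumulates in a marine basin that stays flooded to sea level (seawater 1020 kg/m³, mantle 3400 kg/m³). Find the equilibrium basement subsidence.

0.67 km

Submarine loading: the sediment displaces seawater, and the subsidence is in turn flooded, so s (ρ_m − ρ_w) = t (ρ_sed − ρ_w).
s = 1.28 km × (2265 − 1020) / (3400 − 1020) = 0.67 km.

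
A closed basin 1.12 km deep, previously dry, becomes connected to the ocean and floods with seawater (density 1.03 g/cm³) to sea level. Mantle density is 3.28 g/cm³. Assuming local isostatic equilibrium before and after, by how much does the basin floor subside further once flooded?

After flooding the water column is d + s deep. Its weight must equal the weight of mantle displaced by the extra subsidence s: (d + s) ρ_w = s ρ_m.
s = d ρ_w / (ρ_m − ρ_w) = 1.12 km × 1.03/(3.28 − 1.03) = 0.513 km.

0.513 km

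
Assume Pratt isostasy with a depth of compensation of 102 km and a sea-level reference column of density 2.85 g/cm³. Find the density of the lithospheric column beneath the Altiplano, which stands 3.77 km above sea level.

2.75 g/cm³

Pratt balance: ρ_ref D = ρ (D + h).
ρ = ρ_ref D/(D + h) = 2.85 × 102 km/(102 km + 3.77 km) = 2.75 g/cm³.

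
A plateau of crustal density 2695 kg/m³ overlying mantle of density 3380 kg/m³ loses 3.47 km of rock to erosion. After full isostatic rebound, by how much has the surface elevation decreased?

0.703 km

Rebound u = e ρ_c/ρ_m = 3.47 km × 2695/3380 = 2.767 km.
Net surface drop = e − u = 3.47 km − 2.767 km = e (ρ_m − ρ_c)/ρ_m = 0.703 km.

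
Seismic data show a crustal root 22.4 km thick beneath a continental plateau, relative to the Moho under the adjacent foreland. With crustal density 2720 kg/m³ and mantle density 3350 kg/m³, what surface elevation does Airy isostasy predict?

5.19 km

Equating mass per unit area of the two columns: ρ_c h = (ρ_m − ρ_c) r.
h = r (ρ_m − ρ_c) / ρ_c = 22.4 km × (3350 − 2720) / 2720 = 5.19 km.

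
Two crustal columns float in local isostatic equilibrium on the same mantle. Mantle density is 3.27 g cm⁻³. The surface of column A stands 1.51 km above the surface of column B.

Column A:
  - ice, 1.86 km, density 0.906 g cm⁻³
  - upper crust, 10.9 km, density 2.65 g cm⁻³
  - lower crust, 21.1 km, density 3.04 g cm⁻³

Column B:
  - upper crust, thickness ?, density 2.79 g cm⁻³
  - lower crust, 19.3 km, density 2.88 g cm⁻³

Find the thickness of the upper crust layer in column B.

Take the compensation level at the base of the deeper column (depth z_c below the surface of column A) and equate Σ ρ_i t_i down to z_c; mantle fills any gap and the z_c terms cancel.
Column A: 1.86×0.906 + 10.9×2.65 + 21.1×3.04 + (z_c − 33.86)×3.27
Column B: 1.51×0 + x×2.79 + 19.3×2.88 + (z_c − 1.51 − 19.3 − x)×3.27
The z_c×3.27 term appears on both sides and cancels. Collect the known terms of each column as K = Σ(ρt)_known − 3.27 × (depth of known layers): K_A = 94.71416 − 3.27×33.86 = −16.00804; K_B = 55.584 − 3.27×(1.51 + 19.3) = −12.4647.
Balance: K_A = K_B − x×(3.27 − 2.79), so x = (K_B − K_A)/(3.27 − 2.79) = 3.54334/0.48 = 7.38 km.

7.38 km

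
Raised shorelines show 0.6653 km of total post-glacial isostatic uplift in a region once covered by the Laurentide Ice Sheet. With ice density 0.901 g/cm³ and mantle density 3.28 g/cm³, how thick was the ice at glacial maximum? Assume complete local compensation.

2.42 km

u = t ρ_ice/ρ_m → t = u ρ_m/ρ_ice = 0.6653 km × 3.28/0.901 = 2.42 km.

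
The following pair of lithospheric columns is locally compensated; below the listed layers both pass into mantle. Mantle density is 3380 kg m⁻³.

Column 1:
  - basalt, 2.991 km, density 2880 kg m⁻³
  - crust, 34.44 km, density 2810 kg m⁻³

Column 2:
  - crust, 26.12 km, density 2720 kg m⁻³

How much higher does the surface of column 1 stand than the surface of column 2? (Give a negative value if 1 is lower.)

1.15 km

For any compensation level in the mantle, the mantle terms cancel and isostasy reduces to e = (Σt_1 − Σt_2) − (Σ(ρt)_1 − Σ(ρt)_2) / ρ_m.
Σt_1 = 37.431 km; Σt_2 = 26.12 km; Σ(ρt)_1 = 105390.48; Σ(ρt)_2 = 71046.4 (in km·kg m⁻³).
e = (37.431 − 26.12) − (105390.48 − 71046.4) / 3380 = 1.15 km.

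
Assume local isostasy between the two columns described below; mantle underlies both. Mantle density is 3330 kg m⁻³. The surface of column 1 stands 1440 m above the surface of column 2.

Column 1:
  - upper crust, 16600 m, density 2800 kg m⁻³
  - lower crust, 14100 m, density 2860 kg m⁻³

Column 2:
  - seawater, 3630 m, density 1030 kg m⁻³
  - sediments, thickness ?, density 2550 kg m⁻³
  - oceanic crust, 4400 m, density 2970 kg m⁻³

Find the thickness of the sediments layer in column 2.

Take the compensation level at the base of the deeper column (depth z_c below the surface of column 1) and equate Σ ρ_i t_i down to z_c; mantle fills any gap and the z_c terms cancel.
Column 1: 16600×2800 + 14100×2860 + (z_c − 30700)×3330
Column 2: 1440×0 + 3630×1030 + x×2550 + 4400×2970 + (z_c − 1440 − 8030 − x)×3330
The z_c×3330 term appears on both sides and cancels. Collect the known terms of each column as K = Σ(ρt)_known − 3330 × (depth of known layers): K_1 = 86806000 − 3330×30700 = −15425000; K_2 = 16806900 − 3330×(1440 + 8030) = −14728200.
Balance: K_1 = K_2 − x×(3330 − 2550), so x = (K_2 − K_1)/(3330 − 2550) = 696800/780 = 893 m.

893 m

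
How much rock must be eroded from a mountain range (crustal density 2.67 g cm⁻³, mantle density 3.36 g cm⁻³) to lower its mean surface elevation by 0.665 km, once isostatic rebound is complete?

3.24 km

Net drop Δ = e − u = e − e ρ_c/ρ_m = e (ρ_m − ρ_c)/ρ_m.
e = Δ ρ_m/(ρ_m − ρ_c) = 0.665 km × 3.36/0.69 = 3.24 km.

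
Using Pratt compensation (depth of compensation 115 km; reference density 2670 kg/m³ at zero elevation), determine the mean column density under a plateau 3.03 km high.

2600 kg/m³

Pratt balance: ρ_ref D = ρ (D + h).
ρ = ρ_ref D/(D + h) = 2670 × 115 km/(115 km + 3.03 km) = 2600 kg/m³.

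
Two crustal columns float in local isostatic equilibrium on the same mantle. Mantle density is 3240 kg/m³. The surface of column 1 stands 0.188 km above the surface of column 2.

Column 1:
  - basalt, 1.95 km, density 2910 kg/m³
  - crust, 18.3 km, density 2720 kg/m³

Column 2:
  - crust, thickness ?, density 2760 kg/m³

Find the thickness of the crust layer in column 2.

19.9 km

Take the compensation level at the base of the deeper column (depth z_c below the surface of column 1) and equate Σ ρ_i t_i down to z_c; mantle fills any gap and the z_c terms cancel.
Column 1: 1.95×2910 + 18.3×2720 + (z_c − 20.25)×3240
Column 2: 0.188×0 + x×2760 + (z_c − 0.188 − 0 − x)×3240
The z_c×3240 term appears on both sides and cancels. Collect the known terms of each column as K = Σ(ρt)_known − 3240 × (depth of known layers): K_1 = 55450.5 − 3240×20.25 = −10159.5; K_2 = 0 − 3240×(0.188 + 0) = −609.12.
Balance: K_1 = K_2 − x×(3240 − 2760), so x = (K_2 − K_1)/(3240 − 2760) = 9550.38/480 = 19.9 km.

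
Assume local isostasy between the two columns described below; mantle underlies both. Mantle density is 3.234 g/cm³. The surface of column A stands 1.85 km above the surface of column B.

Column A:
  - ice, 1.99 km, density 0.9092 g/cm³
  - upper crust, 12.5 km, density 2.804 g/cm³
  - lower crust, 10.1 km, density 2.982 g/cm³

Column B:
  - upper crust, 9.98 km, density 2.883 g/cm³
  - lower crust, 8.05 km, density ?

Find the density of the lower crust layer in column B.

Take the compensation level at the base of the deeper column (depth z_c below the surface of column A) and equate Σ ρ_i t_i down to z_c; mantle fills any gap and the z_c terms cancel.
Column A: 1.99×0.9092 + 12.5×2.804 + 10.1×2.982 + (z_c − 24.59)×3.234
Column B: 1.85×0 + 9.98×2.883 + 8.05×ρ + (z_c − 1.85 − 18.03)×3.234
The z_c×3.234 term appears on both sides and cancels. Collect the known terms of each column as K = Σ(ρt)_known − 3.234 × (depth of known layers): K_A = 66.977508 − 3.234×24.59 = −12.546552; K_B = 28.77234 − 3.234×(1.85 + 18.03) = −35.51958.
Balance: K_A = K_B + 8.05×ρ, so ρ = (K_A − K_B)/8.05 = 22.973/8.05 = 2.85 g/cm³.

2.85 g/cm³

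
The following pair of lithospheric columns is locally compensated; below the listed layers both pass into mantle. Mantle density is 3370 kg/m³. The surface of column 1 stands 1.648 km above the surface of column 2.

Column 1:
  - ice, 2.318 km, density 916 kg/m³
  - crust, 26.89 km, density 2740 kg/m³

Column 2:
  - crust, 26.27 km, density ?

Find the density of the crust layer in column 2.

Take the compensation level at the base of the deeper column (depth z_c below the surface of column 1) and equate Σ ρ_i t_i down to z_c; mantle fills any gap and the z_c terms cancel.
Column 1: 2.318×916 + 26.89×2740 + (z_c − 29.208)×3370
Column 2: 1.648×0 + 26.27×ρ + (z_c − 1.648 − 26.27)×3370
The z_c×3370 term appears on both sides and cancels. Collect the known terms of each column as K = Σ(ρt)_known − 3370 × (depth of known layers): K_1 = 75801.888 − 3370×29.208 = −22629.072; K_2 = 0 − 3370×(1.648 + 26.27) = −94083.66.
Balance: K_1 = K_2 + 26.27×ρ, so ρ = (K_1 − K_2)/26.27 = 71454.6/26.27 = 2720 kg/m³.

2720 kg/m³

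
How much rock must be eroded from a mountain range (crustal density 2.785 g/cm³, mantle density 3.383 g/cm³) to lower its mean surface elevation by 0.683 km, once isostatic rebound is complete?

Net drop Δ = e − u = e − e ρ_c/ρ_m = e (ρ_m − ρ_c)/ρ_m.
e = Δ ρ_m/(ρ_m − ρ_c) = 0.683 km × 3.383/0.598 = 3.86 km.

3.86 km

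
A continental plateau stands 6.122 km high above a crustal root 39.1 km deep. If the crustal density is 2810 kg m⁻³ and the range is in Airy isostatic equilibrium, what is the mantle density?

3250 kg m⁻³

Airy balance: ρ_c h = (ρ_m − ρ_c) r → ρ_m = ρ_c (1 + h/r).
ρ_m = 2810 × (1 + 6.122 km/39.1 km) = 3250 kg m⁻³.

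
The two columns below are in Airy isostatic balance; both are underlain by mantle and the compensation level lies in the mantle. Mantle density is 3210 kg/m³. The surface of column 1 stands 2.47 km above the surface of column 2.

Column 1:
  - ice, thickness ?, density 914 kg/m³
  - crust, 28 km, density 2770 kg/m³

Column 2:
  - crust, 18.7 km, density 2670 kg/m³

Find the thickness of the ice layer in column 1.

Take the compensation level at the base of the deeper column (depth z_c below the surface of column 1) and equate Σ ρ_i t_i down to z_c; mantle fills any gap and the z_c terms cancel.
Column 1: x×914 + 28×2770 + (z_c − 28 − x)×3210
Column 2: 2.47×0 + 18.7×2670 + (z_c − 2.47 − 18.7)×3210
The z_c×3210 term appears on both sides and cancels. Collect the known terms of each column as K = Σ(ρt)_known − 3210 × (depth of known layers): K_1 = 77560 − 3210×28 = −12320; K_2 = 49929 − 3210×(2.47 + 18.7) = −18026.7.
Balance: K_1 − x×(3210 − 914) = K_2, so x = (K_1 − K_2)/(3210 − 914) = 5706.7/2296 = 2.49 km.

2.49 km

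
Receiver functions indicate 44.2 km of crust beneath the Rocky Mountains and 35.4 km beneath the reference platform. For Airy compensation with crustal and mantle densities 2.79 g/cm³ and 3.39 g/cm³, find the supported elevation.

1.56 km

Excess crust Δ = 44.2 km − 35.4 km = 8.8 km, split between elevation h and root r with h + r = Δ.
Airy balance ρ_c h = (ρ_m − ρ_c) r gives r = h ρ_c/(ρ_m − ρ_c), so h (1 + ρ_c/(ρ_m − ρ_c)) = Δ, i.e. h = Δ (ρ_m − ρ_c)/ρ_m.
h = 8.8 km × 0.6/3.39 = 1.56 km.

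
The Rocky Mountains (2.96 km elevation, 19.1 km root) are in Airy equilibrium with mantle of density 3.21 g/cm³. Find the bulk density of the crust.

2.78 g/cm³

ρ_c h = (ρ_m − ρ_c) r → ρ_c (h + r) = ρ_m r → ρ_c = ρ_m r / (h + r).
ρ_c = 3.21 × 19.1 km / (2.96 km + 19.1 km) = 2.78 g/cm³.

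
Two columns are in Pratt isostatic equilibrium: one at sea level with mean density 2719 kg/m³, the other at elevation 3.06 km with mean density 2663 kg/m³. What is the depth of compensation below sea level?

ρ_ref D = ρ (D + h) → D (ρ_ref − ρ) = ρ h.
D = ρ h/(ρ_ref − ρ) = 2663 × 3.06 km/(2719 − 2663) = 146 km.

146 km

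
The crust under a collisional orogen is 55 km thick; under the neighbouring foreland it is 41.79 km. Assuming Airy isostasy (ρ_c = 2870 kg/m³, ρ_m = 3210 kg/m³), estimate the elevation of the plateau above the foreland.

1.4 km

Excess crust Δ = 55 km − 41.79 km = 13.21 km, split between elevation h and root r with h + r = Δ.
Airy balance ρ_c h = (ρ_m − ρ_c) r gives r = h ρ_c/(ρ_m − ρ_c), so h (1 + ρ_c/(ρ_m − ρ_c)) = Δ, i.e. h = Δ (ρ_m − ρ_c)/ρ_m.
h = 13.21 km × 340/3210 = 1.4 km.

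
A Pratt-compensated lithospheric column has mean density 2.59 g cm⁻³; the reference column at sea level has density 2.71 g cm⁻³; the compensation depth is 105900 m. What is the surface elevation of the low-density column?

4910 m

ρ_ref D = ρ (D + h) → h = D (ρ_ref − ρ)/ρ.
h = 105900 m × (2.71 − 2.59)/2.59 = 4910 m.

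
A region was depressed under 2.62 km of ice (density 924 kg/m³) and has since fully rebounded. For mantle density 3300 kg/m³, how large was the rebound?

0.734 km

Removing the load lets mantle flow back in; uplift u satisfies ρ_ice t = ρ_m u.
u = t ρ_ice/ρ_m = 2.62 km × 924/3300 = 0.734 km.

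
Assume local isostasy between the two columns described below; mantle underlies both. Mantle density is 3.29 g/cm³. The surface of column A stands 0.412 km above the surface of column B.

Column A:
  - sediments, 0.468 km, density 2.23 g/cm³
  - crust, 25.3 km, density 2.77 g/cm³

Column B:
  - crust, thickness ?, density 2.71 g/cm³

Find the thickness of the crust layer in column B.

21.2 km

Take the compensation level at the base of the deeper column (depth z_c below the surface of column A) and equate Σ ρ_i t_i down to z_c; mantle fills any gap and the z_c terms cancel.
Column A: 0.468×2.23 + 25.3×2.77 + (z_c − 25.768)×3.29
Column B: 0.412×0 + x×2.71 + (z_c − 0.412 − 0 − x)×3.29
The z_c×3.29 term appears on both sides and cancels. Collect the known terms of each column as K = Σ(ρt)_known − 3.29 × (depth of known layers): K_A = 71.12464 − 3.29×25.768 = −13.65208; K_B = 0 − 3.29×(0.412 + 0) = −1.35548.
Balance: K_A = K_B − x×(3.29 − 2.71), so x = (K_B − K_A)/(3.29 − 2.71) = 12.2966/0.58 = 21.2 km.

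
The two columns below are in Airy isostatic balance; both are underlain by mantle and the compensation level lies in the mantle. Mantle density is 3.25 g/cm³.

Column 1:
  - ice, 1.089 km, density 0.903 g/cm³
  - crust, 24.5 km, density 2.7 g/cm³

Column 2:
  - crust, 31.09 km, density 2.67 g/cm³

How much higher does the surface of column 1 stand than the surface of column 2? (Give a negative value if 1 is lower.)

−0.616 km

For any compensation level in the mantle, the mantle terms cancel and isostasy reduces to e = (Σt_1 − Σt_2) − (Σ(ρt)_1 − Σ(ρt)_2) / ρ_m.
Σt_1 = 25.589 km; Σt_2 = 31.09 km; Σ(ρt)_1 = 67.133367; Σ(ρt)_2 = 83.0103 (in km·g/cm³).
e = (25.589 − 31.09) − (67.133367 − 83.0103) / 3.25 = −0.616 km.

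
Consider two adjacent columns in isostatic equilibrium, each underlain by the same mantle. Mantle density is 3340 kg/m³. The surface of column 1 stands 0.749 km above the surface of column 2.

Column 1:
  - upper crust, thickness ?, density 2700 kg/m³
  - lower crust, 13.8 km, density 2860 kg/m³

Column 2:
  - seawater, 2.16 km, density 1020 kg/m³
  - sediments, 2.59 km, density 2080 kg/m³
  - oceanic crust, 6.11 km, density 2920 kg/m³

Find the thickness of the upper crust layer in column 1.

10.5 km

Take the compensation level at the base of the deeper column (depth z_c below the surface of column 1) and equate Σ ρ_i t_i down to z_c; mantle fills any gap and the z_c terms cancel.
Column 1: x×2700 + 13.8×2860 + (z_c − 13.8 − x)×3340
Column 2: 0.749×0 + 2.16×1020 + 2.59×2080 + 6.11×2920 + (z_c − 0.749 − 10.86)×3340
The z_c×3340 term appears on both sides and cancels. Collect the known terms of each column as K = Σ(ρt)_known − 3340 × (depth of known layers): K_1 = 39468 − 3340×13.8 = −6624; K_2 = 25431.6 − 3340×(0.749 + 10.86) = −13342.46.
Balance: K_1 − x×(3340 − 2700) = K_2, so x = (K_1 − K_2)/(3340 − 2700) = 6718.46/640 = 10.5 km.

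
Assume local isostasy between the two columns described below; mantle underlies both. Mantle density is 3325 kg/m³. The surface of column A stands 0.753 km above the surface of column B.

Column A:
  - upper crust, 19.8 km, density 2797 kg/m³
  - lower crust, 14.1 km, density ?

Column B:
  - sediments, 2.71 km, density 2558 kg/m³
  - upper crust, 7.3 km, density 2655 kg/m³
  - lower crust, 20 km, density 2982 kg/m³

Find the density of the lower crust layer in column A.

2910 kg/m³

Take the compensation level at the base of the deeper column (depth z_c below the surface of column A) and equate Σ ρ_i t_i down to z_c; mantle fills any gap and the z_c terms cancel.
Column A: 19.8×2797 + 14.1×ρ + (z_c − 33.9)×3325
Column B: 0.753×0 + 2.71×2558 + 7.3×2655 + 20×2982 + (z_c − 0.753 − 30.01)×3325
The z_c×3325 term appears on both sides and cancels. Collect the known terms of each column as K = Σ(ρt)_known − 3325 × (depth of known layers): K_A = 55380.6 − 3325×33.9 = −57336.9; K_B = 85953.68 − 3325×(0.753 + 30.01) = −16333.295.
Balance: K_A + 14.1×ρ = K_B, so ρ = (K_B − K_A)/14.1 = 41003.6/14.1 = 2910 kg/m³.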